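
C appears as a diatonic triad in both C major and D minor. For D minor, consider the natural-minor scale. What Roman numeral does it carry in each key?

I in C major; VII in D minor

The scale of C major is C D E F G A B; C is degree 1, and the triad built there (C-E-G) is major, so it is I.
The scale of D minor (natural minor) is D E F G A B♭ C; C is degree 7, and the triad built there (C-E-G) is major, so it is VII.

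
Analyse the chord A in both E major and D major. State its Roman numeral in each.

IV in E major; V in D major

The scale of E major is E F# G# A B C# D#; A is degree 4, and the triad built there (A-C#-E) is major, so it is IV.
The scale of D major is D E F# G A B C#; A is degree 5, and the triad built there (A-C#-E) is major, so it is V.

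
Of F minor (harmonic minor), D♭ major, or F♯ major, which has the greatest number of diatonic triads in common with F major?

F minor

Triads of F major: F (I), Gm (ii), Am (iii), B♭ (IV), C (V), Dm (vi), Edim (vii°).
F minor (harmonic minor) shares 2: C, Edim.
D♭ major shares 0: none.
F♯ major shares 0: none.
The most common triads (2) are shared with F minor.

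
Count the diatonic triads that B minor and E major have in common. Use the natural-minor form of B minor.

Diatonic triads of B minor (natural minor): Bm (i), C♯dim (ii°), D (III), Em (iv), F♯m (v), G (VI), A (VII).
Diatonic triads of E major: E (I), F♯m (ii), G♯m (iii), A (IV), B (V), C♯m (vi), D♯dim (vii°).
Matching root and quality in both lists: F♯m, A.
That gives 2 common triads.

2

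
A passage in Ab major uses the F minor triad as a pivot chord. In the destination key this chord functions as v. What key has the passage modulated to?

Bb minor

The numeral v denotes a minor triad on scale degree 5. With F on degree 5, the tonic of the new key is Bb.
Degree 5 carries a minor triad in natural-minor keys, so the destination is Bb minor.
Check: the diatonic triads of Bb minor (natural minor) are Bbm (i), Cdim (ii°), Db (III), Ebm (iv), Fm (v), Gb (VI), Ab (VII) — F minor is indeed v.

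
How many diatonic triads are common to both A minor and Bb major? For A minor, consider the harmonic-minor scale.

Diatonic triads of A minor (harmonic minor): Am (i), Bdim (ii°), Caug (III+), Dm (iv), E (V), F (VI), G#dim (vii°).
Diatonic triads of Bb major: Bb (I), Cm (ii), Dm (iii), Eb (IV), F (V), Gm (vi), Adim (vii°).
Matching root and quality in both lists: Dm, F.
That gives 2 common triads.

2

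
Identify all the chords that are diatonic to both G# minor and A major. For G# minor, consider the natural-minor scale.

C#m, E

Triads in G# minor (natural minor): G#m (i), A#dim (ii°), B (III), C#m (iv), D#m (v), E (VI), F# (VII).
Triads in A major: A (I), Bm (ii), C#m (iii), D (IV), E (V), F#m (vi), G#dim (vii°).
Shared triads with their functions: C#m (iv in G# minor, iii in A major); E (VI in G# minor, V in A major).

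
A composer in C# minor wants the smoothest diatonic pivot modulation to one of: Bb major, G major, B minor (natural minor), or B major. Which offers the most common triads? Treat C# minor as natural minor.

B major

Triads of C# minor (natural minor): C#m (i), D#dim (ii°), E (III), F#m (iv), G#m (v), A (VI), B (VII).
Bb major shares 0: none.
G major shares 0: none.
B minor (natural minor) shares 2: F#m, A.
B major shares 4: C#m, E, G#m, B.
The most common triads (4) are shared with B major.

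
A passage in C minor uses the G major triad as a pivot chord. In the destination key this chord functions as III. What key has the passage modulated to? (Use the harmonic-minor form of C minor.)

E minor

The numeral III denotes a major triad on scale degree 3. With G on degree 3, the tonic of the new key is E.
Degree 3 carries a major triad in natural-minor keys, so the destination is E minor.
Check: the diatonic triads of E minor (natural minor) are Em (i), F#dim (ii°), G (III), Am (iv), Bm (v), C (VI), D (VII) — G major is indeed III.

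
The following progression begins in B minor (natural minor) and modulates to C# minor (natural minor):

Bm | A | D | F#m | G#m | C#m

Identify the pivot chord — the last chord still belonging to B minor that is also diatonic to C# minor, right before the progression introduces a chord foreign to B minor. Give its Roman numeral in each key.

F#m — v in B minor, iv in C# minor

Chords diatonic to B minor: Bm, C#dim, D, Em, F#m, G, A.
Reading the progression, the first chord not in that set is G#m, so the modulation leaves B minor there.
The chord immediately before G#m is F#m, which is diatonic to both keys: v in B minor and iv in C# minor.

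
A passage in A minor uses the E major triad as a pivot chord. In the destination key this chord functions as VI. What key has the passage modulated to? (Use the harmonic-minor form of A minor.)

G# minor

The numeral VI denotes a major triad on scale degree 6. With E on degree 6, the tonic of the new key is G#.
Degree 6 carries a major triad in minor keys, so the destination is G# minor.
Check: the diatonic triads of G# minor (natural minor) are G#m (i), A#dim (ii°), B (III), C#m (iv), D#m (v), E (VI), F# (VII) — E major is indeed VI.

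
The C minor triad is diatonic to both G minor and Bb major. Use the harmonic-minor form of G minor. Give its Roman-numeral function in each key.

iv in G minor; ii in Bb major

The scale of G minor (harmonic minor) is G A Bb C D Eb F#; C is degree 4, and the triad built there (C-Eb-G) is minor, so it is iv.
The scale of Bb major is Bb C D Eb F G A; C is degree 2, and the triad built there (C-Eb-G) is minor, so it is ii.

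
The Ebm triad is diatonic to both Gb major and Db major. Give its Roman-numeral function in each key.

vi in Gb major; ii in Db major

The scale of Gb major is Gb Ab Bb Cb Db Eb F; Eb is degree 6, and the triad built there (Eb-Gb-Bb) is minor, so it is vi.
The scale of Db major is Db Eb F Gb Ab Bb C; Eb is degree 2, and the triad built there (Eb-Gb-Bb) is minor, so it is ii.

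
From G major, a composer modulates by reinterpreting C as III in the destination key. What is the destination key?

A minor

The numeral III denotes a major triad on scale degree 3. With C on degree 3, the tonic of the new key is A.
Degree 3 carries a major triad in natural-minor keys, so the destination is A minor.
Check: the diatonic triads of A minor (natural minor) are Am (i), Bdim (ii°), C (III), Dm (iv), Em (v), F (VI), G (VII) — C is indeed III.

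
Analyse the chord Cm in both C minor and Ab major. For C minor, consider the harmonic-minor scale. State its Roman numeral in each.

i in C minor; iii in Ab major

The scale of C minor (harmonic minor) is C D Eb F G Ab B; C is degree 1, and the triad built there (C-Eb-G) is minor, so it is i.
The scale of Ab major is Ab Bb C Db Eb F G; C is degree 3, and the triad built there (C-Eb-G) is minor, so it is iii.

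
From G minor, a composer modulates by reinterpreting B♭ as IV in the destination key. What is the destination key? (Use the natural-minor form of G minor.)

F major

The numeral IV denotes a major triad on scale degree 4. With B♭ on degree 4, the tonic of the new key is F.
Degree 4 carries a major triad in major keys, so the destination is F major.
Check: the diatonic triads of F major are F (I), Gm (ii), Am (iii), B♭ (IV), C (V), Dm (vi), Edim (vii°) — B♭ is indeed IV.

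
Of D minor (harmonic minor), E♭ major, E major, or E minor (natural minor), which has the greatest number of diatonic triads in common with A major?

E major

Triads of A major: A major (I), B minor (ii), C♯ minor (iii), D major (IV), E major (V), F♯ minor (vi), G♯ diminished (vii°).
D minor (harmonic minor) shares 1: A.
E♭ major shares 0: none.
E major shares 4: A, C♯m, E, F♯m.
E minor (natural minor) shares 2: Bm, D.
The most common triads (4) are shared with E major.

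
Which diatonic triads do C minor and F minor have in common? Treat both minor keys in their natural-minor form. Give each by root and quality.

Cm, Eb, Fm, Ab

Triads in C minor (natural minor): C minor (i), D diminished (ii°), Eb major (III), F minor (iv), G minor (v), Ab major (VI), Bb major (VII).
Triads in F minor (natural minor): F minor (i), G diminished (ii°), Ab major (III), Bb minor (iv), C minor (v), Db major (VI), Eb major (VII).
Shared triads with their functions: C minor (i in C minor, v in F minor); Eb major (III in C minor, VII in F minor); F minor (iv in C minor, i in F minor); Ab major (VI in C minor, III in F minor).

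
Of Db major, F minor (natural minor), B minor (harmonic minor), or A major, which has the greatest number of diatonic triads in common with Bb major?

Triads of Bb major: Bb (I), Cm (ii), Dm (iii), Eb (IV), F (V), Gm (vi), Adim (vii°).
Db major shares 0: none.
F minor (natural minor) shares 2: Cm, Eb.
B minor (harmonic minor) shares 0: none.
A major shares 0: none.
The most common triads (2) are shared with F minor.

F minor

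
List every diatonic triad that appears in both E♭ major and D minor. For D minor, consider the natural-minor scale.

Gm, B♭

Triads in E♭ major: E♭ (I), Fm (ii), Gm (iii), A♭ (IV), B♭ (V), Cm (vi), Ddim (vii°).
Triads in D minor (natural minor): Dm (i), Edim (ii°), F (III), Gm (iv), Am (v), B♭ (VI), C (VII).
Shared triads with their functions: Gm (iii in E♭ major, iv in D minor); B♭ (V in E♭ major, VI in D minor).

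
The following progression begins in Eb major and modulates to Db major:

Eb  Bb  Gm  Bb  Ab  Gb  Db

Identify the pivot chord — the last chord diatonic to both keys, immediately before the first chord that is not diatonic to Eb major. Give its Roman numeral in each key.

Chords diatonic to Eb major: Eb, Fm, Gm, Ab, Bb, Cm, Ddim.
Reading the progression, the first chord not in that set is Gb, so the modulation leaves Eb major there.
The chord immediately before Gb is Ab, which is diatonic to both keys: IV in Eb major and V in Db major.

Ab — IV in Eb major, V in Db major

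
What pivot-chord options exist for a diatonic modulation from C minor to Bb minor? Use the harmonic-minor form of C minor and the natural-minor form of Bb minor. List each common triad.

Fm, Ab

Triads in C minor (harmonic minor): Cm (i), Ddim (ii°), Ebaug (III+), Fm (iv), G (V), Ab (VI), Bdim (vii°).
Triads in Bb minor (natural minor): Bbm (i), Cdim (ii°), Db (III), Ebm (iv), Fm (v), Gb (VI), Ab (VII).
Shared triads with their functions: Fm (iv in C minor, v in Bb minor); Ab (VI in C minor, VII in Bb minor).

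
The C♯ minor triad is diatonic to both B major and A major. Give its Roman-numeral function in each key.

ii in B major; iii in A major

The scale of B major is B C♯ D♯ E F♯ G♯ A♯; C♯ is degree 2, and the triad built there (C♯-E-G♯) is minor, so it is ii.
The scale of A major is A B C♯ D E F♯ G♯; C♯ is degree 3, and the triad built there (C♯-E-G♯) is minor, so it is iii.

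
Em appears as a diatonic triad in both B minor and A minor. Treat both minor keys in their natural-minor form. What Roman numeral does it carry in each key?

iv in B minor; v in A minor

The scale of B minor (natural minor) is B C# D E F# G A; E is degree 4, and the triad built there (E-G-B) is minor, so it is iv.
The scale of A minor (natural minor) is A B C D E F G; E is degree 5, and the triad built there (E-G-B) is minor, so it is v.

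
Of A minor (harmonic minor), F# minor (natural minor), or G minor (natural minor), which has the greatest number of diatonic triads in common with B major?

F# minor

Triads of B major: B (I), C#m (ii), D#m (iii), E (IV), F# (V), G#m (vi), A#dim (vii°).
A minor (harmonic minor) shares 1: E.
F# minor (natural minor) shares 2: C#m, E.
G minor (natural minor) shares 0: none.
The most common triads (2) are shared with F# minor.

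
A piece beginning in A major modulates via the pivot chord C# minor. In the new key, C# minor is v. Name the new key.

The numeral v denotes a minor triad on scale degree 5. With C# on degree 5, the tonic of the new key is F#.
Degree 5 carries a minor triad in natural-minor keys, so the destination is F# minor.
Check: the diatonic triads of F# minor (natural minor) are F#m (i), G#dim (ii°), A (III), Bm (iv), C#m (v), D (VI), E (VII) — C# minor is indeed v.

F# minor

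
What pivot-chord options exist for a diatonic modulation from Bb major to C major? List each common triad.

Triads in Bb major: Bb (I), Cm (ii), Dm (iii), Eb (IV), F (V), Gm (vi), Adim (vii°).
Triads in C major: C (I), Dm (ii), Em (iii), F (IV), G (V), Am (vi), Bdim (vii°).
Shared triads with their functions: Dm (iii in Bb major, ii in C major); F (V in Bb major, IV in C major).

Dm, F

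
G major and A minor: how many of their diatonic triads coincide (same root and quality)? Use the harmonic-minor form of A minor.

1

Diatonic triads of G major: G (I), Am (ii), Bm (iii), C (IV), D (V), Em (vi), F#dim (vii°).
Diatonic triads of A minor (harmonic minor): Am (i), Bdim (ii°), Caug (III+), Dm (iv), E (V), F (VI), G#dim (vii°).
Matching root and quality in both lists: Am.
That gives 1 common triad.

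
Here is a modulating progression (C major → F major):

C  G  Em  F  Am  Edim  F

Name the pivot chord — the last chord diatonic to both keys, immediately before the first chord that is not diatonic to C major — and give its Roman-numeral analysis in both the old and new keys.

Am — vi in C major, iii in F major

Chords diatonic to C major: C, Dm, Em, F, G, Am, Bdim.
Reading the progression, the first chord not in that set is Edim, so the modulation leaves C major there.
The chord immediately before Edim is Am, which is diatonic to both keys: vi in C major and iii in F major.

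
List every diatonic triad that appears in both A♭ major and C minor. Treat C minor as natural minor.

Triads in A♭ major: A♭ major (I), B♭ minor (ii), C minor (iii), D♭ major (IV), E♭ major (V), F minor (vi), G diminished (vii°).
Triads in C minor (natural minor): C minor (i), D diminished (ii°), E♭ major (III), F minor (iv), G minor (v), A♭ major (VI), B♭ major (VII).
Shared triads with their functions: A♭ major (I in A♭ major, VI in C minor); C minor (iii in A♭ major, i in C minor); E♭ major (V in A♭ major, III in C minor); F minor (vi in A♭ major, iv in C minor).

A♭, Cm, E♭, Fm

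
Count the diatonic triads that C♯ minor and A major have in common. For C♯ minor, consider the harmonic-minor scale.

3

Diatonic triads of C♯ minor (harmonic minor): C♯m (i), D♯dim (ii°), Eaug (III+), F♯m (iv), G♯ (V), A (VI), B♯dim (vii°).
Diatonic triads of A major: A (I), Bm (ii), C♯m (iii), D (IV), E (V), F♯m (vi), G♯dim (vii°).
Matching root and quality in both lists: C♯m, F♯m, A.
That gives 3 common triads.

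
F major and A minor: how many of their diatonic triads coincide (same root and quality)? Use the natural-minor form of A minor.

4

Diatonic triads of F major: F (I), Gm (ii), Am (iii), Bb (IV), C (V), Dm (vi), Edim (vii°).
Diatonic triads of A minor (natural minor): Am (i), Bdim (ii°), C (III), Dm (iv), Em (v), F (VI), G (VII).
Matching root and quality in both lists: F, Am, C, Dm.
That gives 4 common triads.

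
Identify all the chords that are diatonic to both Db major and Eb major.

Fm, Ab

Triads in Db major: Db (I), Ebm (ii), Fm (iii), Gb (IV), Ab (V), Bbm (vi), Cdim (vii°).
Triads in Eb major: Eb (I), Fm (ii), Gm (iii), Ab (IV), Bb (V), Cm (vi), Ddim (vii°).
Shared triads with their functions: Fm (iii in Db major, ii in Eb major); Ab (V in Db major, IV in Eb major).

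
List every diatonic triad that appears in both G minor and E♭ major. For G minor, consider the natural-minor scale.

Triads in G minor (natural minor): G minor (i), A diminished (ii°), B♭ major (III), C minor (iv), D minor (v), E♭ major (VI), F major (VII).
Triads in E♭ major: E♭ major (I), F minor (ii), G minor (iii), A♭ major (IV), B♭ major (V), C minor (vi), D diminished (vii°).
Shared triads with their functions: G minor (i in G minor, iii in E♭ major); B♭ major (III in G minor, V in E♭ major); C minor (iv in G minor, vi in E♭ major); E♭ major (VI in G minor, I in E♭ major).

Gm, B♭, Cm, E♭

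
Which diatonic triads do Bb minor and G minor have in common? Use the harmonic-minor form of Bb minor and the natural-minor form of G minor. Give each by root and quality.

F, Adim

Triads in Bb minor (harmonic minor): Bbm (i), Cdim (ii°), Dbaug (III+), Ebm (iv), F (V), Gb (VI), Adim (vii°).
Triads in G minor (natural minor): Gm (i), Adim (ii°), Bb (III), Cm (iv), Dm (v), Eb (VI), F (VII).
Shared triads with their functions: F (V in Bb minor, VII in G minor); Adim (vii° in Bb minor, ii° in G minor).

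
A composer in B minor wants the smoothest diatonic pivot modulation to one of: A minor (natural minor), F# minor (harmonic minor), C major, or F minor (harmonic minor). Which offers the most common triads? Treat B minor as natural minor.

F# minor

Triads of B minor (natural minor): Bm (i), C#dim (ii°), D (III), Em (iv), F#m (v), G (VI), A (VII).
A minor (natural minor) shares 2: Em, G.
F# minor (harmonic minor) shares 3: Bm, D, F#m.
C major shares 2: Em, G.
F minor (harmonic minor) shares 0: none.
The most common triads (3) are shared with F# minor.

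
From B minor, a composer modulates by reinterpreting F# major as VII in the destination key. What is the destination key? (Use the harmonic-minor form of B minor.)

The numeral VII denotes a major triad on scale degree 7. With F# on degree 7, the tonic of the new key is G#.
Degree 7 carries a major triad in natural-minor keys, so the destination is G# minor.
Check: the diatonic triads of G# minor (natural minor) are G#m (i), A#dim (ii°), B (III), C#m (iv), D#m (v), E (VI), F# (VII) — F# major is indeed VII.

G# minor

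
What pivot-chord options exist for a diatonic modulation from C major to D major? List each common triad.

Em, G

Triads in C major: C major (I), D minor (ii), E minor (iii), F major (IV), G major (V), A minor (vi), B diminished (vii°).
Triads in D major: D major (I), E minor (ii), F# minor (iii), G major (IV), A major (V), B minor (vi), C# diminished (vii°).
Shared triads with their functions: E minor (iii in C major, ii in D major); G major (V in C major, IV in D major).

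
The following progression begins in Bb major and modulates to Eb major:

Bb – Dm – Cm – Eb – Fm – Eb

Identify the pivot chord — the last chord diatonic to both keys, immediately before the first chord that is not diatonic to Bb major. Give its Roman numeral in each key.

Eb — IV in Bb major, I in Eb major

Chords diatonic to Bb major: Bb, Cm, Dm, Eb, F, Gm, Adim.
Reading the progression, the first chord not in that set is Fm, so the modulation leaves Bb major there.
The chord immediately before Fm is Eb, which is diatonic to both keys: IV in Bb major and I in Eb major.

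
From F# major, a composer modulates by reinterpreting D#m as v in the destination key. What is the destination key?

G# minor

The numeral v denotes a minor triad on scale degree 5. With D# on degree 5, the tonic of the new key is G#.
Degree 5 carries a minor triad in natural-minor keys, so the destination is G# minor.
Check: the diatonic triads of G# minor (natural minor) are G#m (i), A#dim (ii°), B (III), C#m (iv), D#m (v), E (VI), F# (VII) — D#m is indeed v.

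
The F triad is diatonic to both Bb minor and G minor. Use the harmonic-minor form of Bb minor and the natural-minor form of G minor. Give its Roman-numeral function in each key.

V in Bb minor; VII in G minor

The scale of Bb minor (harmonic minor) is Bb C Db Eb F Gb A; F is degree 5, and the triad built there (F-A-C) is major, so it is V.
The scale of G minor (natural minor) is G A Bb C D Eb F; F is degree 7, and the triad built there (F-A-C) is major, so it is VII.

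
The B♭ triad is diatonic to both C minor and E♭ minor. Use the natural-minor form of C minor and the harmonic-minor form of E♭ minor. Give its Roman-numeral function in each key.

VII in C minor; V in E♭ minor

The scale of C minor (natural minor) is C D E♭ F G A♭ B♭; B♭ is degree 7, and the triad built there (B♭-D-F) is major, so it is VII.
The scale of E♭ minor (harmonic minor) is E♭ F G♭ A♭ B♭ C♭ D; B♭ is degree 5, and the triad built there (B♭-D-F) is major, so it is V.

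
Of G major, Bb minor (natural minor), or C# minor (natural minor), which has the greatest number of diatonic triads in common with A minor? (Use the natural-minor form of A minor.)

Triads of A minor (natural minor): Am (i), Bdim (ii°), C (III), Dm (iv), Em (v), F (VI), G (VII).
G major shares 4: Am, C, Em, G.
Bb minor (natural minor) shares 0: none.
C# minor (natural minor) shares 0: none.
The most common triads (4) are shared with G major.

G major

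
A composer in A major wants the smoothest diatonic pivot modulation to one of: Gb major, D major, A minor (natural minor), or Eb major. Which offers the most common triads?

Triads of A major: A (I), Bm (ii), C#m (iii), D (IV), E (V), F#m (vi), G#dim (vii°).
Gb major shares 0: none.
D major shares 4: A, Bm, D, F#m.
A minor (natural minor) shares 0: none.
Eb major shares 0: none.
The most common triads (4) are shared with D major.

D major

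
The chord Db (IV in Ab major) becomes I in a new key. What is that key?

Db major

The numeral I denotes a major triad on scale degree 1. With Db on degree 1, the tonic of the new key is Db.
Degree 1 carries a major triad in major keys, so the destination is Db major.
Check: the diatonic triads of Db major are Db (I), Ebm (ii), Fm (iii), Gb (IV), Ab (V), Bbm (vi), Cdim (vii°) — Db is indeed I.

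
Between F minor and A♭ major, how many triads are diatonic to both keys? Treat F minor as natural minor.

7

Diatonic triads of F minor (natural minor): Fm (i), Gdim (ii°), A♭ (III), B♭m (iv), Cm (v), D♭ (VI), E♭ (VII).
Diatonic triads of A♭ major: A♭ (I), B♭m (ii), Cm (iii), D♭ (IV), E♭ (V), Fm (vi), Gdim (vii°).
Matching root and quality in both lists: Fm, Gdim, A♭, B♭m, Cm, D♭, E♭.
That gives 7 common triads.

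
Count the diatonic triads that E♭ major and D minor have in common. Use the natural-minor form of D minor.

Diatonic triads of E♭ major: E♭ (I), Fm (ii), Gm (iii), A♭ (IV), B♭ (V), Cm (vi), Ddim (vii°).
Diatonic triads of D minor (natural minor): Dm (i), Edim (ii°), F (III), Gm (iv), Am (v), B♭ (VI), C (VII).
Matching root and quality in both lists: Gm, B♭.
That gives 2 common triads.

2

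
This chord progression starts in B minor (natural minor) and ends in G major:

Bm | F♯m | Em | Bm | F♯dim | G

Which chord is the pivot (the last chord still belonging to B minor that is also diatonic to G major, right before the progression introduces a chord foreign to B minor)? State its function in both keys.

Chords diatonic to B minor: Bm, C♯dim, D, Em, F♯m, G, A.
Reading the progression, the first chord not in that set is F♯dim, so the modulation leaves B minor there.
The chord immediately before F♯dim is Bm, which is diatonic to both keys: i in B minor and iii in G major.

Bm — i in B minor, iii in G major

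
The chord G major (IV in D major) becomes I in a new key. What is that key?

G major

The numeral I denotes a major triad on scale degree 1. With G on degree 1, the tonic of the new key is G.
Degree 1 carries a major triad in major keys, so the destination is G major.
Check: the diatonic triads of G major are G (I), Am (ii), Bm (iii), C (IV), D (V), Em (vi), F♯dim (vii°) — G major is indeed I.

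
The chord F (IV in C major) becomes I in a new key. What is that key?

F major

The numeral I denotes a major triad on scale degree 1. With F on degree 1, the tonic of the new key is F.
Degree 1 carries a major triad in major keys, so the destination is F major.
Check: the diatonic triads of F major are F (I), Gm (ii), Am (iii), Bb (IV), C (V), Dm (vi), Edim (vii°) — F is indeed I.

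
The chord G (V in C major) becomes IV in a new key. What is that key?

The numeral IV denotes a major triad on scale degree 4. With G on degree 4, the tonic of the new key is D.
Degree 4 carries a major triad in major keys, so the destination is D major.
Check: the diatonic triads of D major are D (I), Em (ii), F#m (iii), G (IV), A (V), Bm (vi), C#dim (vii°) — G is indeed IV.

D major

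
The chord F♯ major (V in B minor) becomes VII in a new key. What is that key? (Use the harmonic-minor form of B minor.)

G♯ minor

The numeral VII denotes a major triad on scale degree 7. With F♯ on degree 7, the tonic of the new key is G♯.
Degree 7 carries a major triad in natural-minor keys, so the destination is G♯ minor.
Check: the diatonic triads of G♯ minor (natural minor) are G♯m (i), A♯dim (ii°), B (III), C♯m (iv), D♯m (v), E (VI), F♯ (VII) — F♯ major is indeed VII.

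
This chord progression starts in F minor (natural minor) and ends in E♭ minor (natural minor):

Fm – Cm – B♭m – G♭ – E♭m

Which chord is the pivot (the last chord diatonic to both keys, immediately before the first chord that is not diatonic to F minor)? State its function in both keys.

Chords diatonic to F minor: Fm, Gdim, A♭, B♭m, Cm, D♭, E♭.
Reading the progression, the first chord not in that set is G♭, so the modulation leaves F minor there.
The chord immediately before G♭ is B♭m, which is diatonic to both keys: iv in F minor and v in E♭ minor.

B♭m — iv in F minor, v in E♭ minor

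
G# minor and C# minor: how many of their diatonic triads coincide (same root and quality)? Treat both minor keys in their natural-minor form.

Diatonic triads of G# minor (natural minor): G# minor (i), A# diminished (ii°), B major (III), C# minor (iv), D# minor (v), E major (VI), F# major (VII).
Diatonic triads of C# minor (natural minor): C# minor (i), D# diminished (ii°), E major (III), F# minor (iv), G# minor (v), A major (VI), B major (VII).
Matching root and quality in both lists: G# minor, B major, C# minor, E major.
That gives 4 common triads.

4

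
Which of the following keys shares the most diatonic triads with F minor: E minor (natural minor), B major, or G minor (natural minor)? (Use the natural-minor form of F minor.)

G minor

Triads of F minor (natural minor): F minor (i), G diminished (ii°), Ab major (III), Bb minor (iv), C minor (v), Db major (VI), Eb major (VII).
E minor (natural minor) shares 0: none.
B major shares 0: none.
G minor (natural minor) shares 2: Cm, Eb.
The most common triads (2) are shared with G minor.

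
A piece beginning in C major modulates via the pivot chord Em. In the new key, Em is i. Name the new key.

E minor

The numeral i denotes a minor triad on scale degree 1. With E on degree 1, the tonic of the new key is E.
Degree 1 carries a minor triad in minor keys, so the destination is E minor.
Check: the diatonic triads of E minor (natural minor) are Em (i), F#dim (ii°), G (III), Am (iv), Bm (v), C (VI), D (VII) — Em is indeed i.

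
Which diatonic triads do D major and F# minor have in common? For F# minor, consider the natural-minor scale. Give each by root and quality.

D, F#m, A, Bm

Triads in D major: D (I), Em (ii), F#m (iii), G (IV), A (V), Bm (vi), C#dim (vii°).
Triads in F# minor (natural minor): F#m (i), G#dim (ii°), A (III), Bm (iv), C#m (v), D (VI), E (VII).
Shared triads with their functions: D (I in D major, VI in F# minor); F#m (iii in D major, i in F# minor); A (V in D major, III in F# minor); Bm (vi in D major, iv in F# minor).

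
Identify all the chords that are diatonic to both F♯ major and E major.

Triads in F♯ major: F♯ (I), G♯m (ii), A♯m (iii), B (IV), C♯ (V), D♯m (vi), E♯dim (vii°).
Triads in E major: E (I), F♯m (ii), G♯m (iii), A (IV), B (V), C♯m (vi), D♯dim (vii°).
Shared triads with their functions: G♯m (ii in F♯ major, iii in E major); B (IV in F♯ major, V in E major).

G♯m, B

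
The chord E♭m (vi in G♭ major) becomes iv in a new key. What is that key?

B♭ minor

The numeral iv denotes a minor triad on scale degree 4. With E♭ on degree 4, the tonic of the new key is B♭.
Degree 4 carries a minor triad in minor keys, so the destination is B♭ minor.
Check: the diatonic triads of B♭ minor (natural minor) are B♭m (i), Cdim (ii°), D♭ (III), E♭m (iv), Fm (v), G♭ (VI), A♭ (VII) — E♭m is indeed iv.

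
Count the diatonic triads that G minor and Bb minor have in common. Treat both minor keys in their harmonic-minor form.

1

Diatonic triads of G minor (harmonic minor): Gm (i), Adim (ii°), Bbaug (III+), Cm (iv), D (V), Eb (VI), F#dim (vii°).
Diatonic triads of Bb minor (harmonic minor): Bbm (i), Cdim (ii°), Dbaug (III+), Ebm (iv), F (V), Gb (VI), Adim (vii°).
Matching root and quality in both lists: Adim.
That gives 1 common triad.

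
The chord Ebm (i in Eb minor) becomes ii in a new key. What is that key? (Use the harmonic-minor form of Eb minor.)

The numeral ii denotes a minor triad on scale degree 2. With Eb on degree 2, the tonic of the new key is Db.
Degree 2 carries a minor triad in major keys, so the destination is Db major.
Check: the diatonic triads of Db major are Db (I), Ebm (ii), Fm (iii), Gb (IV), Ab (V), Bbm (vi), Cdim (vii°) — Ebm is indeed ii.

Db major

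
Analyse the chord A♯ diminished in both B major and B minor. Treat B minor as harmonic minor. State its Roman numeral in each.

The scale of B major is B C♯ D♯ E F♯ G♯ A♯; A♯ is degree 7, and the triad built there (A♯-C♯-E) is diminished, so it is vii°.
The scale of B minor (harmonic minor) is B C♯ D E F♯ G A♯; A♯ is degree 7, and the triad built there (A♯-C♯-E) is diminished, so it is vii°.

vii° in B major; vii° in B minor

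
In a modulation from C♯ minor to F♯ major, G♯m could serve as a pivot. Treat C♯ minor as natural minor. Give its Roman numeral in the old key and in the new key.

The scale of C♯ minor (natural minor) is C♯ D♯ E F♯ G♯ A B; G♯ is degree 5, and the triad built there (G♯-B-D♯) is minor, so it is v.
The scale of F♯ major is F♯ G♯ A♯ B C♯ D♯ E♯; G♯ is degree 2, and the triad built there (G♯-B-D♯) is minor, so it is ii.

v in C♯ minor; ii in F♯ major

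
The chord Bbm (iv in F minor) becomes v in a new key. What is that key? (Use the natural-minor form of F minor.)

Eb minor

The numeral v denotes a minor triad on scale degree 5. With Bb on degree 5, the tonic of the new key is Eb.
Degree 5 carries a minor triad in natural-minor keys, so the destination is Eb minor.
Check: the diatonic triads of Eb minor (natural minor) are Ebm (i), Fdim (ii°), Gb (III), Abm (iv), Bbm (v), Cb (VI), Db (VII) — Bbm is indeed v.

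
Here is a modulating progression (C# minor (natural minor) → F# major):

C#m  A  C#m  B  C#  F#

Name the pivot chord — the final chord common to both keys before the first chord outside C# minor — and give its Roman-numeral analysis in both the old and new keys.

Chords diatonic to C# minor: C#m, D#dim, E, F#m, G#m, A, B.
Reading the progression, the first chord not in that set is C#, so the modulation leaves C# minor there.
The chord immediately before C# is B, which is diatonic to both keys: VII in C# minor and IV in F# major.

B — VII in C# minor, IV in F# major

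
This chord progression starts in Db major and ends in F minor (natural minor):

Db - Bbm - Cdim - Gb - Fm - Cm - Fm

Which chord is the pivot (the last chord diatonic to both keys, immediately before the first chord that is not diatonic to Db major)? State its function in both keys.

Fm — iii in Db major, i in F minor

Chords diatonic to Db major: Db, Ebm, Fm, Gb, Ab, Bbm, Cdim.
Reading the progression, the first chord not in that set is Cm, so the modulation leaves Db major there.
The chord immediately before Cm is Fm, which is diatonic to both keys: iii in Db major and i in F minor.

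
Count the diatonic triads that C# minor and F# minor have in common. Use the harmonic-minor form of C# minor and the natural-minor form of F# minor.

3

Diatonic triads of C# minor (harmonic minor): C#m (i), D#dim (ii°), Eaug (III+), F#m (iv), G# (V), A (VI), B#dim (vii°).
Diatonic triads of F# minor (natural minor): F#m (i), G#dim (ii°), A (III), Bm (iv), C#m (v), D (VI), E (VII).
Matching root and quality in both lists: C#m, F#m, A.
That gives 3 common triads.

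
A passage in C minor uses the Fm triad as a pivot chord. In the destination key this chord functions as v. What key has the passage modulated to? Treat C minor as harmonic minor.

B♭ minor

The numeral v denotes a minor triad on scale degree 5. With F on degree 5, the tonic of the new key is B♭.
Degree 5 carries a minor triad in natural-minor keys, so the destination is B♭ minor.
Check: the diatonic triads of B♭ minor (natural minor) are B♭m (i), Cdim (ii°), D♭ (III), E♭m (iv), Fm (v), G♭ (VI), A♭ (VII) — Fm is indeed v.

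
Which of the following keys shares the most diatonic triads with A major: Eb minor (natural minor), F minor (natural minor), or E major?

E major

Triads of A major: A major (I), B minor (ii), C# minor (iii), D major (IV), E major (V), F# minor (vi), G# diminished (vii°).
Eb minor (natural minor) shares 0: none.
F minor (natural minor) shares 0: none.
E major shares 4: A, C#m, E, F#m.
The most common triads (4) are shared with E major.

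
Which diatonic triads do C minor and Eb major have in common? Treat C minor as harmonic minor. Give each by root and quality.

Triads in C minor (harmonic minor): Cm (i), Ddim (ii°), Ebaug (III+), Fm (iv), G (V), Ab (VI), Bdim (vii°).
Triads in Eb major: Eb (I), Fm (ii), Gm (iii), Ab (IV), Bb (V), Cm (vi), Ddim (vii°).
Shared triads with their functions: Cm (i in C minor, vi in Eb major); Ddim (ii° in C minor, vii° in Eb major); Fm (iv in C minor, ii in Eb major); Ab (VI in C minor, IV in Eb major).

Cm, Ddim, Fm, Ab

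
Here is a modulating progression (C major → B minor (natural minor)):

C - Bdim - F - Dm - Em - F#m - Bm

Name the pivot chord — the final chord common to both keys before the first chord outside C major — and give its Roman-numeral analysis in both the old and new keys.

Em — iii in C major, iv in B minor

Chords diatonic to C major: C, Dm, Em, F, G, Am, Bdim.
Reading the progression, the first chord not in that set is F#m, so the modulation leaves C major there.
The chord immediately before F#m is Em, which is diatonic to both keys: iii in C major and iv in B minor.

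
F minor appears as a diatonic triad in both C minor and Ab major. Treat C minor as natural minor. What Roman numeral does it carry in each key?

The scale of C minor (natural minor) is C D Eb F G Ab Bb; F is degree 4, and the triad built there (F-Ab-C) is minor, so it is iv.
The scale of Ab major is Ab Bb C Db Eb F G; F is degree 6, and the triad built there (F-Ab-C) is minor, so it is vi.

iv in C minor; vi in Ab major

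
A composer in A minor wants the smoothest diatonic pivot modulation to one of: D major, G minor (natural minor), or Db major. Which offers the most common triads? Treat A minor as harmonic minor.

G minor

Triads of A minor (harmonic minor): Am (i), Bdim (ii°), Caug (III+), Dm (iv), E (V), F (VI), G#dim (vii°).
D major shares 0: none.
G minor (natural minor) shares 2: Dm, F.
Db major shares 0: none.
The most common triads (2) are shared with G minor.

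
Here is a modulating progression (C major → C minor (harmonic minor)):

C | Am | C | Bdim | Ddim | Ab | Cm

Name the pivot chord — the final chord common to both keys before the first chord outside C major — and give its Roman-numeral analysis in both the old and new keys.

Bdim — vii° in C major, vii° in C minor

Chords diatonic to C major: C, Dm, Em, F, G, Am, Bdim.
Reading the progression, the first chord not in that set is Ddim, so the modulation leaves C major there.
The chord immediately before Ddim is Bdim, which is diatonic to both keys: vii° in C major and vii° in C minor.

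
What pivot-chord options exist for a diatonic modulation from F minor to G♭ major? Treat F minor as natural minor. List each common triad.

B♭m, D♭

Triads in F minor (natural minor): Fm (i), Gdim (ii°), A♭ (III), B♭m (iv), Cm (v), D♭ (VI), E♭ (VII).
Triads in G♭ major: G♭ (I), A♭m (ii), B♭m (iii), C♭ (IV), D♭ (V), E♭m (vi), Fdim (vii°).
Shared triads with their functions: B♭m (iv in F minor, iii in G♭ major); D♭ (VI in F minor, V in G♭ major).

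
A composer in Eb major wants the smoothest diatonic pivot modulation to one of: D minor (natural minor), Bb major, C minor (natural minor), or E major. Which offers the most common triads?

C minor

Triads of Eb major: Eb (I), Fm (ii), Gm (iii), Ab (IV), Bb (V), Cm (vi), Ddim (vii°).
D minor (natural minor) shares 2: Gm, Bb.
Bb major shares 4: Eb, Gm, Bb, Cm.
C minor (natural minor) shares 7: Eb, Fm, Gm, Ab, Bb, Cm, Ddim.
E major shares 0: none.
The most common triads (7) are shared with C minor.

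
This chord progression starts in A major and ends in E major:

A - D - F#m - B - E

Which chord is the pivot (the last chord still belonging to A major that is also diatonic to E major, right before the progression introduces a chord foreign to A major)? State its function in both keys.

F#m — vi in A major, ii in E major

Chords diatonic to A major: A, Bm, C#m, D, E, F#m, G#dim.
Reading the progression, the first chord not in that set is B, so the modulation leaves A major there.
The chord immediately before B is F#m, which is diatonic to both keys: vi in A major and ii in E major.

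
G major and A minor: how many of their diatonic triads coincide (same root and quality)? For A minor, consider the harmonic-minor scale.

Diatonic triads of G major: G (I), Am (ii), Bm (iii), C (IV), D (V), Em (vi), F#dim (vii°).
Diatonic triads of A minor (harmonic minor): Am (i), Bdim (ii°), Caug (III+), Dm (iv), E (V), F (VI), G#dim (vii°).
Matching root and quality in both lists: Am.
That gives 1 common triad.

1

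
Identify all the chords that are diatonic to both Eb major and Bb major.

Eb, Gm, Bb, Cm

Triads in Eb major: Eb major (I), F minor (ii), G minor (iii), Ab major (IV), Bb major (V), C minor (vi), D diminished (vii°).
Triads in Bb major: Bb major (I), C minor (ii), D minor (iii), Eb major (IV), F major (V), G minor (vi), A diminished (vii°).
Shared triads with their functions: Eb major (I in Eb major, IV in Bb major); G minor (iii in Eb major, vi in Bb major); Bb major (V in Eb major, I in Bb major); C minor (vi in Eb major, ii in Bb major).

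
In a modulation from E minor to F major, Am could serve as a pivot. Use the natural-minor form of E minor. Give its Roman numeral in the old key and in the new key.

The scale of E minor (natural minor) is E F# G A B C D; A is degree 4, and the triad built there (A-C-E) is minor, so it is iv.
The scale of F major is F G A Bb C D E; A is degree 3, and the triad built there (A-C-E) is minor, so it is iii.

iv in E minor; iii in F major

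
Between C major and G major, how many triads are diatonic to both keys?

Diatonic triads of C major: C major (I), D minor (ii), E minor (iii), F major (IV), G major (V), A minor (vi), B diminished (vii°).
Diatonic triads of G major: G major (I), A minor (ii), B minor (iii), C major (IV), D major (V), E minor (vi), F# diminished (vii°).
Matching root and quality in both lists: C major, E minor, G major, A minor.
That gives 4 common triads.

4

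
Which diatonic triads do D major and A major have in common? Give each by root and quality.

Triads in D major: D (I), Em (ii), F#m (iii), G (IV), A (V), Bm (vi), C#dim (vii°).
Triads in A major: A (I), Bm (ii), C#m (iii), D (IV), E (V), F#m (vi), G#dim (vii°).
Shared triads with their functions: D (I in D major, IV in A major); F#m (iii in D major, vi in A major); A (V in D major, I in A major); Bm (vi in D major, ii in A major).

D, F#m, A, Bm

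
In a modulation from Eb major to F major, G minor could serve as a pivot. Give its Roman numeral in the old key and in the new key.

The scale of Eb major is Eb F G Ab Bb C D; G is degree 3, and the triad built there (G-Bb-D) is minor, so it is iii.
The scale of F major is F G A Bb C D E; G is degree 2, and the triad built there (G-Bb-D) is minor, so it is ii.

iii in Eb major; ii in F major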